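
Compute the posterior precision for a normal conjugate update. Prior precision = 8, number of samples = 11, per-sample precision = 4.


tau_post = tau_0 + n * tau
= 8 + 11 * 4 = 52

52


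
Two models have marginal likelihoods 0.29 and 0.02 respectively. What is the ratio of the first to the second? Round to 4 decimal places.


Evidence ratio = 0.29 / 0.02
= 14.5

14.5


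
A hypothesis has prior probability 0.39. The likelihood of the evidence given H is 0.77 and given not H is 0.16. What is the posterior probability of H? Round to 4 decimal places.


Using Bayes' theorem:
P(E) = 0.39 * 0.77 + 0.61 * 0.16
P(E) = 0.3979
P(H|E) = (0.39 * 0.77) / 0.3979 = 0.7547

0.7547


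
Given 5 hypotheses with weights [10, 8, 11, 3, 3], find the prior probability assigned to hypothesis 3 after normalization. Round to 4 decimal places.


To normalize, divide each weight by the sum of all weights.
Sum = 35
Prior(H3) = 11/35 = 0.3143

0.3143


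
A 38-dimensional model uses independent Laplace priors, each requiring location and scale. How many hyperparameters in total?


Per parameter: 2 (location and scale).
Total = 38 * 2 = 76

76


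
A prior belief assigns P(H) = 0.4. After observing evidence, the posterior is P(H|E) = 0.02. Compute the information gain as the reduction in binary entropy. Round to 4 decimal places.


H(prior) = -0.4*log2(0.4) - 0.6*log2(0.6)
= 0.971
H(post) = -0.02*log2(0.02) - 0.98*log2(0.98)
= 0.1414
IG = 0.971 - 0.1414 = 0.8295

0.8295


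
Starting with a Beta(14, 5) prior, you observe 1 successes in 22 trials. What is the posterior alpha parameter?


For a Beta-Binomial conjugate model:
Posterior alpha = prior alpha + number of successes
= 14 + 1 = 15

15


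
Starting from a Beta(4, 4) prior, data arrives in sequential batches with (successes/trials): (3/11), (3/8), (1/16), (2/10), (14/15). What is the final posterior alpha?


In sequential Bayesian updating, we sum all successes.
Total successes = 23
Final alpha = 4 + 23 = 27

27


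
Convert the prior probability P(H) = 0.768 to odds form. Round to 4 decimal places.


P(not H) = 1 - 0.768 = 0.232
Odds = 0.768 / 0.232 = 3.3103

3.3103


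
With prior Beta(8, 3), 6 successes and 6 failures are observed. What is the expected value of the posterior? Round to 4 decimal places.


Posterior = Beta(14, 9)
E[theta] = alpha/(alpha+beta)
= 14/23 = 0.6087

0.6087


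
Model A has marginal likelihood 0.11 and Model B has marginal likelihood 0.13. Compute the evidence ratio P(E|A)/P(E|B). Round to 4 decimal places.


Evidence ratio = P(E|A) / P(E|B)
= 0.11 / 0.13
= 0.8462

0.8462


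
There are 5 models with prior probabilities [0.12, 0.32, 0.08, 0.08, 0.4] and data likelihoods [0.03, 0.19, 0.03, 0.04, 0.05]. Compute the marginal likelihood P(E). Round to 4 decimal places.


P(E) = sum over models of P(M_i) * P(E|M_i)
= 0.12*0.03 + 0.32*0.19 + 0.08*0.03 + 0.08*0.04 + 0.4*0.05
= 0.09

0.09


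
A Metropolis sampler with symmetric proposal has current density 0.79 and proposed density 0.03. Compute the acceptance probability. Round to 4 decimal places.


For symmetric proposals, acceptance = min(1, pi(x*)/pi(x))
= min(1, 0.03/0.79)
= min(1, 0.038) = 0.038

0.038


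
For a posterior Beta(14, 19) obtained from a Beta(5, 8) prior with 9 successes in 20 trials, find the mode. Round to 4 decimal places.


Mode = (alpha - 1) / (alpha + beta - 2)
= 13 / 31
= 0.4194

0.4194


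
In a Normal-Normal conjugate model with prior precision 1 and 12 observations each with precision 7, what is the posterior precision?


Posterior precision = prior precision + n * observation precision
= 1 + 12 * 7
= 1 + 84 = 85

85


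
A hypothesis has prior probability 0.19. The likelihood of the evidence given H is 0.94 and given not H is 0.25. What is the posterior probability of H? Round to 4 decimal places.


Using Bayes' theorem:
P(E) = 0.19 * 0.94 + 0.81 * 0.25
P(E) = 0.3811
P(H|E) = (0.19 * 0.94) / 0.3811 = 0.4686

0.4686


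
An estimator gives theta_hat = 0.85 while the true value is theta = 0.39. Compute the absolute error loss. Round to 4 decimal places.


The absolute error loss is |theta_hat - theta|
= |0.85 - 0.39|
= 0.46

0.46


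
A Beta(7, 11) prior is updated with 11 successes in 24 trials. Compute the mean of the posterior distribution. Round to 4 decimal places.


After update: Beta(18, 24)
Mean = 18 / (18 + 24) = 18 / 42
= 0.4286

0.4286


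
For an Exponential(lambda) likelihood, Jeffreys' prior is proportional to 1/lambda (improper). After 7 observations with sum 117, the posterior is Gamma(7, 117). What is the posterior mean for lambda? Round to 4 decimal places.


Posterior = Gamma(n, sum_x) = Gamma(7, 117)
Posterior mean = shape/rate = 7/117
= 0.0598

0.0598


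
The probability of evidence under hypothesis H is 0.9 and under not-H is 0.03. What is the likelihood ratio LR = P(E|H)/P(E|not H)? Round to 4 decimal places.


LR = 0.9 / 0.03
= 30.0

30.0


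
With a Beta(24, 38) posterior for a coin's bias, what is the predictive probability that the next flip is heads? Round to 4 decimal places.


The predictive probability equals the posterior mean.
P(next = heads) = alpha / (alpha + beta)
= 24 / 62 = 0.3871

0.3871


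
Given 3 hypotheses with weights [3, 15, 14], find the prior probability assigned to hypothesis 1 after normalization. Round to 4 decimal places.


To normalize, divide each weight by the sum of all weights.
Sum = 32
Prior(H1) = 3/32 = 0.0938

0.0938


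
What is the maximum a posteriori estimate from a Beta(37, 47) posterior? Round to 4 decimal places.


The MAP estimate equals the mode of the distribution.
Mode of Beta(a,b) = (a-1)/(a+b-2)
= 36/82
= 0.439

0.439


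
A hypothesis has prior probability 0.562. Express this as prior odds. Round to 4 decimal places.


Odds = P(H) / P(not H) = 0.562 / 0.438
= 1.2831

1.2831


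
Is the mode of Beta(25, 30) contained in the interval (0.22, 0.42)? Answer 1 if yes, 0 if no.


Mode = (a-1)/(a+b-2) = 24/53 = 0.4528
Interval: (0.22, 0.42)
Contains mode? 0

0


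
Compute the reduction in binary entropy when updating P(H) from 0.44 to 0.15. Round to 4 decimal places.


H_before = -p*log2(p) - (1-p)*log2(1-p) for p=0.44: 0.9896
H_after for p=0.15: 0.6098
Reduction = 0.9896 - 0.6098 = 0.3797

0.3797


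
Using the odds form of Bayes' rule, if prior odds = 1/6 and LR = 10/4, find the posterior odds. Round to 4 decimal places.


Bayes' rule in odds form: posterior odds = prior odds * LR
= (1 * 10) / (6 * 4)
= 10/24 = 0.4167

0.4167


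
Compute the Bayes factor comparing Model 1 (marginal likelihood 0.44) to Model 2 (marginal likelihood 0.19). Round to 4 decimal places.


BF12 = marginal likelihood of M1 / marginal likelihood of M2
= 0.44/0.19
= 2.3158

2.3158


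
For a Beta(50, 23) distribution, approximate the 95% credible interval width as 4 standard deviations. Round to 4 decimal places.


Variance of Beta(a,b) = ab / ((a+b)^2 * (a+b+1))
= 50*23 / ((73)^2 * 74)
= 0.0029
SD = sqrt(0.0029) = 0.054
Width = 4 * SD = 0.216

0.216


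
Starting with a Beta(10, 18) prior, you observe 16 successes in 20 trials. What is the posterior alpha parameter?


For a Beta-Binomial conjugate model:
Posterior alpha = prior alpha + number of successes
= 10 + 16 = 26

26


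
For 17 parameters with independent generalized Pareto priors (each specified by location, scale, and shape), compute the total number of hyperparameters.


A generalized Pareto prior has 3 hyperparameters per parameter.
Total = 17 * 3 = 51

51


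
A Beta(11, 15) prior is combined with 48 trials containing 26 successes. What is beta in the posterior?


In conjugate updating:
beta_posterior = beta_prior + (n - k)
= 15 + (48 - 26)
= 15 + 22 = 37

37


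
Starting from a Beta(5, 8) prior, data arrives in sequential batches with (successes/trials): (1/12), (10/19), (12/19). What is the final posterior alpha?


In sequential Bayesian updating, we sum all successes.
Total successes = 23
Final alpha = 5 + 23 = 28

28


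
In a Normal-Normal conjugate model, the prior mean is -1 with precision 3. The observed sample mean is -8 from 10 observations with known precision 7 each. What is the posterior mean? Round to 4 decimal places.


Posterior precision = tau0 + n*tau = 3 + 10*7 = 73
Posterior mean = (tau0*mu0 + n*tau*xbar) / posterior_precision
= (3*-1 + 10*7*-8) / 73
= -563 / 73 = -7.7123

-7.7123


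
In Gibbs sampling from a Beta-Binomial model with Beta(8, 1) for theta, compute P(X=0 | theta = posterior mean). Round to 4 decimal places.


Posterior mean = alpha/(alpha+beta) = 8/9 = 0.8889
P(X=0|theta=mean) = 1 - theta = 0.1111

0.1111


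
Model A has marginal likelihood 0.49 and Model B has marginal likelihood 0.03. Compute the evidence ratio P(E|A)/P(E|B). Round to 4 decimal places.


Evidence ratio = P(E|A) / P(E|B)
= 0.49 / 0.03
= 16.3333

16.3333


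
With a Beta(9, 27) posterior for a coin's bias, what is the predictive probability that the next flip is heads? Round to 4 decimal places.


The predictive probability equals the posterior mean.
P(next = heads) = alpha / (alpha + beta)
= 9 / 36 = 0.25

0.25


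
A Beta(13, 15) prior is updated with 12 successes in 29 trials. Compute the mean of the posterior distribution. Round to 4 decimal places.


After update: Beta(25, 32)
Mean = 25 / (25 + 32) = 25 / 57
= 0.4386

0.4386


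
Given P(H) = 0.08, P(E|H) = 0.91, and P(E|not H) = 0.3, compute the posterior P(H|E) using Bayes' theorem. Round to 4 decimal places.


By Bayes' theorem: P(H|E) = P(E|H)*P(H) / P(E)
P(E) = P(E|H)*P(H) + P(E|not H)*P(not H)
P(E) = 0.91*0.08 + 0.3*0.92 = 0.3488
P(H|E) = 0.91*0.08 / 0.3488 = 0.2087

0.2087


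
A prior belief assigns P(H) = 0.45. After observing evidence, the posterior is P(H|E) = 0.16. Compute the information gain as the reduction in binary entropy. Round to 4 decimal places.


H(prior) = -0.45*log2(0.45) - 0.55*log2(0.55)
= 0.9928
H(post) = -0.16*log2(0.16) - 0.84*log2(0.84)
= 0.6343
IG = 0.9928 - 0.6343 = 0.3585

0.3585


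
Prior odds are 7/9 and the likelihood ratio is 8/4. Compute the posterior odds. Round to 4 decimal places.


Posterior odds = prior odds * likelihood ratio
= (7/9) * (8/4)
= 56 / 36
= 1.5556

1.5556


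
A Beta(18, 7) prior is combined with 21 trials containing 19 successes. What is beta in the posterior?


In conjugate updating:
beta_posterior = beta_prior + (n - k)
= 7 + (21 - 19)
= 7 + 2 = 9

9


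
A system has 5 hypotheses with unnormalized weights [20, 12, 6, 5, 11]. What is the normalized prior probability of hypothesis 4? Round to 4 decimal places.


The normalized prior is the weight divided by the total.
Total weight = 54
P(H4) = 5 / 54 = 0.0926

0.0926


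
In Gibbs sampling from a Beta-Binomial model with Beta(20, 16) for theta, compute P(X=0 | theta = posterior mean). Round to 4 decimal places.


Posterior mean = alpha/(alpha+beta) = 20/36 = 0.5556
P(X=0|theta=mean) = 1 - theta = 0.4444

0.4444


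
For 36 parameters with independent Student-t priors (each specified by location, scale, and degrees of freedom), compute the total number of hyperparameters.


A Student-t prior has 3 hyperparameters per parameter.
Total = 36 * 3 = 108

108


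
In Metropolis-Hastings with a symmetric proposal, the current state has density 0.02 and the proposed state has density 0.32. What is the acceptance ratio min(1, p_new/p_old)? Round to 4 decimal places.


Ratio = p_new / p_old = 0.32 / 0.02 = 16.0
Acceptance = min(1, 16.0) = 1.0

1.0


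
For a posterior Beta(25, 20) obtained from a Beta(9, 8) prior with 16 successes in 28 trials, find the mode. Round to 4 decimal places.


Mode = (alpha - 1) / (alpha + beta - 2)
= 24 / 43
= 0.5581

0.5581


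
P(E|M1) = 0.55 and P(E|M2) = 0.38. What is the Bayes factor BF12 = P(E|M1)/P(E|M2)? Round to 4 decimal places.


Bayes factor BF12 = P(E|M1) / P(E|M2)
= 0.55 / 0.38
= 1.4474

1.4474


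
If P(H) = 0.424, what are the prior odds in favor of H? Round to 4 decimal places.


Prior odds = P(H) / (1 - P(H))
= 0.424 / 0.576
= 0.7361

0.7361


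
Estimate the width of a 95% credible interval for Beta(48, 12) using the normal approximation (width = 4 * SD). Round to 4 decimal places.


For Beta(a,b): Var = ab/((a+b)^2(a+b+1))
Var = 0.0026, SD = 0.0512
Approximate 95% CI width = 4 * 0.0512 = 0.2049

0.2049


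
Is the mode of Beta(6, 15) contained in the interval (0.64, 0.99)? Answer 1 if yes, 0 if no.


Mode = (a-1)/(a+b-2) = 5/19 = 0.2632
Interval: (0.64, 0.99)
Contains mode? 0

0


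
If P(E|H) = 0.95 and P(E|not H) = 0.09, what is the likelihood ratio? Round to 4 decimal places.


Likelihood ratio = P(E|H) / P(E|not H)
= 0.95 / 0.09
= 10.5556

10.5556


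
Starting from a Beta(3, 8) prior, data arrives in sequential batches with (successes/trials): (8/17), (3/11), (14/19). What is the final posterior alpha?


In sequential Bayesian updating, we sum all successes.
Total successes = 25
Final alpha = 3 + 25 = 28

28


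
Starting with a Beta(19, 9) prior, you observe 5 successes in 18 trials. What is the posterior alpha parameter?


For a Beta-Binomial conjugate model:
Posterior alpha = prior alpha + number of successes
= 19 + 5 = 24

24


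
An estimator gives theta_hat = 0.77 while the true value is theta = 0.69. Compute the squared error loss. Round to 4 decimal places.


The squared error loss is (theta_hat - theta)^2
= (0.77 - 0.69)^2
= (0.08)^2 = 0.0064

0.0064


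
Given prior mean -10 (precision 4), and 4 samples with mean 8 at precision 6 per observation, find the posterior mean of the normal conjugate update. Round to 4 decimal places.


The posterior mean is a precision-weighted average of prior and data.
Post. prec. = 4 + 24 = 28
Post. mean = (-40 + 192)/28 = 152/28 = 5.4286

5.4286


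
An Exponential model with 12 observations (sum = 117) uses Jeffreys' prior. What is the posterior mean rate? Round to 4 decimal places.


Posterior Gamma(12, 117)
E[lambda] = 12/117 = 0.1026

0.1026


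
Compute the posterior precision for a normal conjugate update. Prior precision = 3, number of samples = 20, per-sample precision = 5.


tau_post = tau_0 + n * tau
= 3 + 20 * 5 = 103

103


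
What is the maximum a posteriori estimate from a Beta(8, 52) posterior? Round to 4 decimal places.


The MAP estimate equals the mode of the distribution.
Mode of Beta(a,b) = (a-1)/(a+b-2)
= 7/58
= 0.1207

0.1207


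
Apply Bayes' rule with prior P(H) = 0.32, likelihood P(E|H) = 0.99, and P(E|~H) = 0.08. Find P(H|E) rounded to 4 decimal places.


Step 1: Compute marginal P(E) = P(E|H)P(H) + P(E|~H)P(~H)
= 0.99*0.32 + 0.08*0.68 = 0.3712
Step 2: P(H|E) = P(E|H)P(H)/P(E) = 0.3168/0.3712
= 0.8534

0.8534


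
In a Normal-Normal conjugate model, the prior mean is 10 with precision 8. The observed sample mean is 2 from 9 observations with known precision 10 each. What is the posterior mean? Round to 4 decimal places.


Posterior precision = tau0 + n*tau = 8 + 9*10 = 98
Posterior mean = (tau0*mu0 + n*tau*xbar) / posterior_precision
= (8*10 + 9*10*2) / 98
= 260 / 98 = 2.6531

2.6531


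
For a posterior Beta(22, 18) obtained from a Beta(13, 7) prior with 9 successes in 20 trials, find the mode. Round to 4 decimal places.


Mode = (alpha - 1) / (alpha + beta - 2)
= 21 / 38
= 0.5526

0.5526


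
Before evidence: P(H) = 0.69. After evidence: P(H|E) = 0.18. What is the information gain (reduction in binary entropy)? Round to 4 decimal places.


Prior entropy = 0.8932
Posterior entropy = 0.6801
Information gain = 0.8932 - 0.6801 = 0.2131

0.2131


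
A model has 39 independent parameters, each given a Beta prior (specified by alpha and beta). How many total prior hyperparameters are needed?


Each Beta prior needs 2 hyperparameters (alpha and beta).
Total = 2 * 39 = 78

78


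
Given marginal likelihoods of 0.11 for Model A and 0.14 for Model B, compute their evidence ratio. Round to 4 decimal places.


Ratio = ML(A) / ML(B) = 0.11/0.14
= 0.7857

0.7857


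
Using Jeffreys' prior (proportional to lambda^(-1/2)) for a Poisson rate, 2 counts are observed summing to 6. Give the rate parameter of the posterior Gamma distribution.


Conjugate update: Gamma(prior_shape + S, prior_rate + n).
Prior shape = 0.5, prior rate = 0.
Posterior rate = 0 + n = 2

2.0


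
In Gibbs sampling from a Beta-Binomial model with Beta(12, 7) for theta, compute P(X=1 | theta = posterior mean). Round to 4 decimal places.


Posterior mean = alpha/(alpha+beta) = 12/19 = 0.6316
P(X=1|theta=mean) = theta = 0.6316

0.6316


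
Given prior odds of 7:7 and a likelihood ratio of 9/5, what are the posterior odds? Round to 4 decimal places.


Posterior odds = prior odds * LR
Prior odds = 7/7 = 1.0
LR = 9/5 = 1.8
Posterior odds = 1.0 * 1.8 = 1.8

1.8


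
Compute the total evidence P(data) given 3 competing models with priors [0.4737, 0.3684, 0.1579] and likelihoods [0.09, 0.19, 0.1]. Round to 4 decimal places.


Marginal likelihood = sum P(model_i) * P(data|model_i)
Model 1: 0.4737 * 0.09 = 0.0426
Model 2: 0.3684 * 0.19 = 0.07
Model 3: 0.1579 * 0.1 = 0.0158
Total = 0.1284

0.1284


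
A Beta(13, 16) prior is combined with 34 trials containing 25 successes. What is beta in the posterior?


In conjugate updating:
beta_posterior = beta_prior + (n - k)
= 16 + (34 - 25)
= 16 + 9 = 25

25


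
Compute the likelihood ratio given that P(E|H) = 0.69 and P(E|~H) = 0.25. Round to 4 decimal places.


LR = P(E|H) / P(E|~H)
= 0.69 / 0.25 = 2.76

2.76


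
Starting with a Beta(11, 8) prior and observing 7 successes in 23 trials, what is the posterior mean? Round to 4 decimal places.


Posterior parameters: alpha = 11 + 7 = 18
beta = 8 + 16 = 24
Posterior mean = alpha / (alpha + beta) = 18 / 42
= 0.4286

0.4286


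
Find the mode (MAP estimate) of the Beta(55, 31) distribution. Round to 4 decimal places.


For Beta(a,b) with a,b > 1:
Mode = (a-1)/(a+b-2) = (55-1)/(86-2)
= 54/84 = 0.6429

0.6429


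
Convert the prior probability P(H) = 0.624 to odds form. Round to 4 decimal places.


P(not H) = 1 - 0.624 = 0.376
Odds = 0.624 / 0.376 = 1.6596

1.6596


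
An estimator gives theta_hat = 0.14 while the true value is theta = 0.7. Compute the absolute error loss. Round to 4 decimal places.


The absolute error loss is |theta_hat - theta|
= |0.14 - 0.7|
= 0.56

0.56


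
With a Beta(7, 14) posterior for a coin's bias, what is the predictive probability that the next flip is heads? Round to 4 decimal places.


The predictive probability equals the posterior mean.
P(next = heads) = alpha / (alpha + beta)
= 7 / 21 = 0.3333

0.3333


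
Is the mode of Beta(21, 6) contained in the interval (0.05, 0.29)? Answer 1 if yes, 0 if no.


Mode = (a-1)/(a+b-2) = 20/25 = 0.8
Interval: (0.05, 0.29)
Contains mode? 0

0


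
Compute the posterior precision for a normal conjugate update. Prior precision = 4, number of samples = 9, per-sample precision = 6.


tau_post = tau_0 + n * tau
= 4 + 9 * 6 = 58

58


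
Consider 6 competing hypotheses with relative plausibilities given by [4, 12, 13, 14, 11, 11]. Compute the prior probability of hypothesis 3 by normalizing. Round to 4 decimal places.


Sum of weights = 4 + 12 + 13 + 14 + 11 + 11 = 65
Normalized prior for H3 = 13 / 65
= 0.2

0.2


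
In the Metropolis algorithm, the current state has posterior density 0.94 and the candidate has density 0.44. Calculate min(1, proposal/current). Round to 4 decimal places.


Ratio = 0.44/0.94 = 0.4681
Acceptance probability = min(1, 0.4681)
= 0.4681

0.4681


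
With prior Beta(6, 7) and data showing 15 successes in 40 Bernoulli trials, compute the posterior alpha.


Conjugate update: alpha_posterior = alpha_prior + k
= 6 + 15 = 21

21


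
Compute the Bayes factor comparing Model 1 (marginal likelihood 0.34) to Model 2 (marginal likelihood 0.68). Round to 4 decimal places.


BF12 = marginal likelihood of M1 / marginal likelihood of M2
= 0.34/0.68
= 0.5

0.5


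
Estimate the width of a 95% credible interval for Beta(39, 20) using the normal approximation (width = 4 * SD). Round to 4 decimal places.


For Beta(a,b): Var = ab/((a+b)^2(a+b+1))
Var = 0.0037, SD = 0.0611
Approximate 95% CI width = 4 * 0.0611 = 0.2444

0.2444


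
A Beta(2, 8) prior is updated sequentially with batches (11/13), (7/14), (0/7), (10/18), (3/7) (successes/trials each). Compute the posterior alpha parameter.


Sequential conjugate updating is equivalent to a single batch update.
Total successes across all batches = 31
alpha_posterior = alpha_prior + total_successes = 2 + 31
= 33

33


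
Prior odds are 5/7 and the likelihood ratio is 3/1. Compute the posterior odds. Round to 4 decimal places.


Posterior odds = prior odds * likelihood ratio
= (5/7) * (3/1)
= 15 / 7
= 2.1429

2.1429


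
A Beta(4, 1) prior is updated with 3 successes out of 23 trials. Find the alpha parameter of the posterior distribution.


In the Beta-Binomial conjugate update:
alpha_post = alpha_prior + successes
= 4 + 3
= 7

7


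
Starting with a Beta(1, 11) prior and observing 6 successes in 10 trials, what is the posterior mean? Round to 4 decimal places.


Posterior parameters: alpha = 1 + 6 = 7
beta = 11 + 4 = 15
Posterior mean = alpha / (alpha + beta) = 7 / 22
= 0.3182

0.3182


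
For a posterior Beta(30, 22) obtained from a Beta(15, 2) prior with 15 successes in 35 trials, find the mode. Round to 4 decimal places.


Mode = (alpha - 1) / (alpha + beta - 2)
= 29 / 50
= 0.58

0.58


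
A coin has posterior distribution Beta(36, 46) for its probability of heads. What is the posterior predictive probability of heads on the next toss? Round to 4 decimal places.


Posterior predictive = E[theta] = alpha/(alpha+beta)
= 36/82
= 0.439

0.439


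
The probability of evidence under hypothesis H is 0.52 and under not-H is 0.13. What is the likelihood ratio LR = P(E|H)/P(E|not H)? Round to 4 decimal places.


LR = 0.52 / 0.13
= 4.0

4.0


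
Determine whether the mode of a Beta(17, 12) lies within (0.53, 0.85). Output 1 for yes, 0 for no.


First find the mode: (a-1)/(a+b-2) = 0.5926
Is 0.5926 in (0.53, 0.85)? 1

1


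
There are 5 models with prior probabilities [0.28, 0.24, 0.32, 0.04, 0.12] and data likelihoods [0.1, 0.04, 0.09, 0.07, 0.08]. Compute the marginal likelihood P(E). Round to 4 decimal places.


P(E) = sum over models of P(M_i) * P(E|M_i)
= 0.28*0.1 + 0.24*0.04 + 0.32*0.09 + 0.04*0.07 + 0.12*0.08
= 0.0788

0.0788


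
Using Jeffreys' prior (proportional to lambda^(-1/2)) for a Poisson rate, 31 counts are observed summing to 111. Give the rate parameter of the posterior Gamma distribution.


Conjugate update: Gamma(prior_shape + S, prior_rate + n).
Prior shape = 0.5, prior rate = 0.
Posterior rate = 0 + n = 31

31.0


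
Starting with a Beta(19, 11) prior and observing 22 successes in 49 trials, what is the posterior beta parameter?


Posterior beta = prior beta + failures
Failures = 49 - 22 = 27
beta_post = 11 + 27 = 38

38


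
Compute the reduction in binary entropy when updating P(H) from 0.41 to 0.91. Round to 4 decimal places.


H_before = -p*log2(p) - (1-p)*log2(1-p) for p=0.41: 0.9765
H_after for p=0.91: 0.4365
Reduction = 0.9765 - 0.4365 = 0.54

0.54


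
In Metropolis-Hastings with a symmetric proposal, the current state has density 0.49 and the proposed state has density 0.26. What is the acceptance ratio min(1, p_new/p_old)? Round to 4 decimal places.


Ratio = p_new / p_old = 0.26 / 0.49 = 0.5306
Acceptance = min(1, 0.5306) = 0.5306

0.5306


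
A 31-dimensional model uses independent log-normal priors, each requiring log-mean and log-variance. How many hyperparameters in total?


Per parameter: 2 (log-mean and log-variance).
Total = 31 * 2 = 62

62


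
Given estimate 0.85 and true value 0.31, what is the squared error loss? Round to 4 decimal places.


Squared error = (estimate - true)^2
Difference = 0.54
Loss = 0.54^2 = 0.2916

0.2916


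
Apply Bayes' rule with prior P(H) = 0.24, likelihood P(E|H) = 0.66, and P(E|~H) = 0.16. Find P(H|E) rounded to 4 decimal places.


Step 1: Compute marginal P(E) = P(E|H)P(H) + P(E|~H)P(~H)
= 0.66*0.24 + 0.16*0.76 = 0.28
Step 2: P(H|E) = P(E|H)P(H)/P(E) = 0.1584/0.28
= 0.5657

0.5657


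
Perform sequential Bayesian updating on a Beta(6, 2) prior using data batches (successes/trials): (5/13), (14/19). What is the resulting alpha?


Accumulate successes: 19
Posterior alpha = prior alpha + sum of successes
= 6 + 19 = 25

25


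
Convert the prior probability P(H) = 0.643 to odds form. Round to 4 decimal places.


P(not H) = 1 - 0.643 = 0.357
Odds = 0.643 / 0.357 = 1.8011

1.8011


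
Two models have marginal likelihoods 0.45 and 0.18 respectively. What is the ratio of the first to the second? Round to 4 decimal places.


Evidence ratio = 0.45 / 0.18
= 2.5

2.5


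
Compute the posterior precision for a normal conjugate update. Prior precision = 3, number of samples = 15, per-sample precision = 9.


tau_post = tau_0 + n * tau
= 3 + 15 * 9 = 138

138


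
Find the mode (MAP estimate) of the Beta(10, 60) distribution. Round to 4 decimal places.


For Beta(a,b) with a,b > 1:
Mode = (a-1)/(a+b-2) = (10-1)/(70-2)
= 9/68 = 0.1324

0.1324


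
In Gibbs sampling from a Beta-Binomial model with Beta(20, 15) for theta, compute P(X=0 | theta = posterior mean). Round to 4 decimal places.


Posterior mean = alpha/(alpha+beta) = 20/35 = 0.5714
P(X=0|theta=mean) = 1 - theta = 0.4286

0.4286


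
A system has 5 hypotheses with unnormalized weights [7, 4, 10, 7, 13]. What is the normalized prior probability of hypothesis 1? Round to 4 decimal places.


The normalized prior is the weight divided by the total.
Total weight = 41
P(H1) = 7 / 41 = 0.1707

0.1707


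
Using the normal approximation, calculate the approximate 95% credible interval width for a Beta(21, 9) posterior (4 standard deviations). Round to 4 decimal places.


Var(Beta) = 21*9/(30^2 * 31) = 0.0068
SD = 0.0823
Width ~ 4*SD = 0.3292

0.3292


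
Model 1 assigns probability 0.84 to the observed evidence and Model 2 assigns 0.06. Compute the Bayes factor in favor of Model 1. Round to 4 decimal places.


BF = P(data|M1) / P(data|M2)
= 0.84 / 0.06 = 14.0

14.0


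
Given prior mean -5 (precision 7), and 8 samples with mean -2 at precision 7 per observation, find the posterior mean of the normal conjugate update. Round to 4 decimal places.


The posterior mean is a precision-weighted average of prior and data.
Post. prec. = 7 + 56 = 63
Post. mean = (-35 + -112)/63 = -147/63 = -2.3333

-2.3333


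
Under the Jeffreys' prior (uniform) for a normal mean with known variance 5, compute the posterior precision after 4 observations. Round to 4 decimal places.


Prior precision = 0 (flat prior).
Post. prec. = 0 + n/var = 4/5 = 0.8

0.8


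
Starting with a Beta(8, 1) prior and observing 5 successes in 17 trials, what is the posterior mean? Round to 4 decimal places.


Posterior parameters: alpha = 8 + 5 = 13
beta = 1 + 12 = 13
Posterior mean = alpha / (alpha + beta) = 13 / 26
= 0.5

0.5


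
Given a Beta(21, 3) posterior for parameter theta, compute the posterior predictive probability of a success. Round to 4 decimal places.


For a Beta-Bernoulli model, the predictive probability is the mean:
P(success) = 21/(21+3) = 21/24 = 0.875

0.875


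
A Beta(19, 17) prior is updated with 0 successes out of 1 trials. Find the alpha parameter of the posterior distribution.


In the Beta-Binomial conjugate update:
alpha_post = alpha_prior + successes
= 19 + 0
= 19

19


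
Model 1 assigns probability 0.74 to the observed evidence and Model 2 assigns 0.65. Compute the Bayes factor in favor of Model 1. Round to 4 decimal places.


BF = P(data|M1) / P(data|M2)
= 0.74 / 0.65 = 1.1385

1.1385


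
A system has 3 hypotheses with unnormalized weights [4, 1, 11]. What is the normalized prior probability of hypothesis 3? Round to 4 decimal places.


The normalized prior is the weight divided by the total.
Total weight = 16
P(H3) = 11 / 16 = 0.6875

0.6875


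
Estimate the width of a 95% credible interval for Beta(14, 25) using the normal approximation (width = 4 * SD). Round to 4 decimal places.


For Beta(a,b): Var = ab/((a+b)^2(a+b+1))
Var = 0.0058, SD = 0.0758
Approximate 95% CI width = 4 * 0.0758 = 0.3034

0.3034


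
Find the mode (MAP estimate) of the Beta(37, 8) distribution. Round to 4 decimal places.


For Beta(a,b) with a,b > 1:
Mode = (a-1)/(a+b-2) = (37-1)/(45-2)
= 36/43 = 0.8372

0.8372


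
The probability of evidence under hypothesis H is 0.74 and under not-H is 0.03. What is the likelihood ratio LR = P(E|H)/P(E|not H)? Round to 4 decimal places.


LR = 0.74 / 0.03
= 24.6667

24.6667


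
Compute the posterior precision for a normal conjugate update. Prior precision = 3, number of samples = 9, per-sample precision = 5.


tau_post = tau_0 + n * tau
= 3 + 9 * 5 = 48

48


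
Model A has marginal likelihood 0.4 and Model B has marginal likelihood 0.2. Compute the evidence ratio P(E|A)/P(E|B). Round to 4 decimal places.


Evidence ratio = P(E|A) / P(E|B)
= 0.4 / 0.2
= 2.0

2.0


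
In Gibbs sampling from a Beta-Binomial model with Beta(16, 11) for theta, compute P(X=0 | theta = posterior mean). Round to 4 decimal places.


Posterior mean = alpha/(alpha+beta) = 16/27 = 0.5926
P(X=0|theta=mean) = 1 - theta = 0.4074

0.4074


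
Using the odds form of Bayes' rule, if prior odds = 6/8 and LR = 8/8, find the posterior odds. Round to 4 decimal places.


Bayes' rule in odds form: posterior odds = prior odds * LR
= (6 * 8) / (8 * 8)
= 48/64 = 0.75

0.75


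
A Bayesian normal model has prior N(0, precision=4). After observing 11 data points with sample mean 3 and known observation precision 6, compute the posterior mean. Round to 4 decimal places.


Posterior mean = (prior_precision * prior_mean + n * data_precision * data_mean) / (prior_precision + n * data_precision)
Numerator = 4*0 + 11*6*3 = 198
Denominator = 4 + 11*6 = 70
Posterior mean = 2.8286

2.8286


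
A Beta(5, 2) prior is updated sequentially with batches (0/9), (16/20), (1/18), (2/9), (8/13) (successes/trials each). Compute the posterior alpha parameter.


Sequential conjugate updating is equivalent to a single batch update.
Total successes across all batches = 27
alpha_posterior = alpha_prior + total_successes = 5 + 27
= 32

32


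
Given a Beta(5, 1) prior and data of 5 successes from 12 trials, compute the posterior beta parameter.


Number of failures = 12 - 5 = 7
Posterior beta = 1 + 7 = 8

8


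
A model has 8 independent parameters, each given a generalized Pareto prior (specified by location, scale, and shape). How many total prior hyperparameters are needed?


Each generalized Pareto prior needs 3 hyperparameters (location, scale, and shape).
Total = 3 * 8 = 24

24


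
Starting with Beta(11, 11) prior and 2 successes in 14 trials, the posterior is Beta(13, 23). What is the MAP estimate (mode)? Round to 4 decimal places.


The mode of Beta(a, b) when a > 1 and b > 1 is (a-1)/(a+b-2)
= (13 - 1) / (13 + 23 - 2)
= 12 / 34
= 0.3529

0.3529


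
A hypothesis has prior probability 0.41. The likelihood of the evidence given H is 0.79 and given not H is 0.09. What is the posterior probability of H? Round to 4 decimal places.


Using Bayes' theorem:
P(E) = 0.41 * 0.79 + 0.59 * 0.09
P(E) = 0.377
P(H|E) = (0.41 * 0.79) / 0.377 = 0.8592

0.8592


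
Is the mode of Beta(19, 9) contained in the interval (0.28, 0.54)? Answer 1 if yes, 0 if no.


Mode = (a-1)/(a+b-2) = 18/26 = 0.6923
Interval: (0.28, 0.54)
Contains mode? 0

0


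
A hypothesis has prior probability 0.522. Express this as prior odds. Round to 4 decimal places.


Odds = P(H) / P(not H) = 0.522 / 0.478
= 1.0921

1.0921


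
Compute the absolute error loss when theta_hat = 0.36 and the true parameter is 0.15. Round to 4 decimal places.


L = |theta_hat - theta_true|
= |0.36 - 0.15| = 0.21

0.21


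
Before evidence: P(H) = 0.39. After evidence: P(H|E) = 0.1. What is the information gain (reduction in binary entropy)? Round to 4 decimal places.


Prior entropy = 0.9648
Posterior entropy = 0.469
Information gain = 0.9648 - 0.469 = 0.4958

0.4958


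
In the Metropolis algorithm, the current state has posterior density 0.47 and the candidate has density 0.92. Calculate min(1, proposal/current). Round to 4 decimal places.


Ratio = 0.92/0.47 = 1.9574
Acceptance probability = min(1, 1.9574)
= 1.0

1.0


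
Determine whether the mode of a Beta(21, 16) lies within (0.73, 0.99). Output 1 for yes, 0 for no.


First find the mode: (a-1)/(a+b-2) = 0.5714
Is 0.5714 in (0.73, 0.99)? 0

0


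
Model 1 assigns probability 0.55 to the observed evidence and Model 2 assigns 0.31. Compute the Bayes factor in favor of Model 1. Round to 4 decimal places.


BF = P(data|M1) / P(data|M2)
= 0.55 / 0.31 = 1.7742

1.7742


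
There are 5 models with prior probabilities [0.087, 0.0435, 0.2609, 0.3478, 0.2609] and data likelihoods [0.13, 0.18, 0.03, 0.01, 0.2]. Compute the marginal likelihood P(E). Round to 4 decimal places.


P(E) = sum over models of P(M_i) * P(E|M_i)
= 0.087*0.13 + 0.0435*0.18 + 0.2609*0.03 + 0.3478*0.01 + 0.2609*0.2
= 0.0826

0.0826


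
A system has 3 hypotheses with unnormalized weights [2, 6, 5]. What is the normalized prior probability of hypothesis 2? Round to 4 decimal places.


The normalized prior is the weight divided by the total.
Total weight = 13
P(H2) = 6 / 13 = 0.4615

0.4615


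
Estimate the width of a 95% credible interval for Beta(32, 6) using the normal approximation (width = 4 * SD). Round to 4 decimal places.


For Beta(a,b): Var = ab/((a+b)^2(a+b+1))
Var = 0.0034, SD = 0.0584
Approximate 95% CI width = 4 * 0.0584 = 0.2336

0.2336


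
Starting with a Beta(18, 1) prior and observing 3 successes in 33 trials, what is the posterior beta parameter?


Posterior beta = prior beta + failures
Failures = 33 - 3 = 30
beta_post = 1 + 30 = 31

31


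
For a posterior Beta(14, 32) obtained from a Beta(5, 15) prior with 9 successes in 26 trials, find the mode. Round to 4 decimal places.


Mode = (alpha - 1) / (alpha + beta - 2)
= 13 / 44
= 0.2955

0.2955


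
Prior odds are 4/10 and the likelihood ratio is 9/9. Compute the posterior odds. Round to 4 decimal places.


Posterior odds = prior odds * likelihood ratio
= (4/10) * (9/9)
= 36 / 90
= 0.4

0.4


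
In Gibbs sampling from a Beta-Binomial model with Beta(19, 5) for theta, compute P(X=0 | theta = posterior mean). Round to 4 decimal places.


Posterior mean = alpha/(alpha+beta) = 19/24 = 0.7917
P(X=0|theta=mean) = 1 - theta = 0.2083

0.2083


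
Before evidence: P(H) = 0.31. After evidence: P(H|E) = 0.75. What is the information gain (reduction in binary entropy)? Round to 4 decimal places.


Prior entropy = 0.8932
Posterior entropy = 0.8113
Information gain = 0.8932 - 0.8113 = 0.0819

0.0819


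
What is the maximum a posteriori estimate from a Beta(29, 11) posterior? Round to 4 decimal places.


The MAP estimate equals the mode of the distribution.
Mode of Beta(a,b) = (a-1)/(a+b-2)
= 28/38
= 0.7368

0.7368


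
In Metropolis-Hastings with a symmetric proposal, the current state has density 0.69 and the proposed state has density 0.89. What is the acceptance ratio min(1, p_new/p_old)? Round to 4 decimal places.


Ratio = p_new / p_old = 0.89 / 0.69 = 1.2899
Acceptance = min(1, 1.2899) = 1.0

1.0


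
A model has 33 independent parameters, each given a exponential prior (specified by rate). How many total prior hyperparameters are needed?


Each exponential prior needs 1 hyperparameter (rate).
Total = 1 * 33 = 33

33


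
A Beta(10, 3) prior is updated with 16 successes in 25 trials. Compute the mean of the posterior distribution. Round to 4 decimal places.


After update: Beta(26, 12)
Mean = 26 / (26 + 12) = 26 / 38
= 0.6842

0.6842


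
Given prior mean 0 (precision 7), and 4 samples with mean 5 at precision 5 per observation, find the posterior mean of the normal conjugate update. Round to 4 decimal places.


The posterior mean is a precision-weighted average of prior and data.
Post. prec. = 7 + 20 = 27
Post. mean = (0 + 100)/27 = 100/27 = 3.7037

3.7037


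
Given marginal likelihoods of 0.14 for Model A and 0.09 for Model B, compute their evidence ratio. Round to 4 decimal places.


Ratio = ML(A) / ML(B) = 0.14/0.09
= 1.5556

1.5556


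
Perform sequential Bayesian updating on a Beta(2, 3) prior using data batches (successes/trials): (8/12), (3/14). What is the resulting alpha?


Accumulate successes: 11
Posterior alpha = prior alpha + sum of successes
= 2 + 11 = 13

13


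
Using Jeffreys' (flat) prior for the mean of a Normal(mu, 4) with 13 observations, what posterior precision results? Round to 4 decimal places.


Flat prior means prior precision is 0.
Posterior precision = n / sigma^2 = 13/4 = 3.25

3.25


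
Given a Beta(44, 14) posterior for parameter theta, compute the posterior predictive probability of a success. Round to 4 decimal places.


For a Beta-Bernoulli model, the predictive probability is the mean:
P(success) = 44/(44+14) = 44/58 = 0.7586

0.7586


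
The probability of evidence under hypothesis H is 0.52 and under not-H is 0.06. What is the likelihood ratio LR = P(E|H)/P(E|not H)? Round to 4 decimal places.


LR = 0.52 / 0.06
= 8.6667

8.6667


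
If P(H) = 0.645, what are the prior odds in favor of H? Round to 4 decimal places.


Prior odds = P(H) / (1 - P(H))
= 0.645 / 0.355
= 1.8169

1.8169


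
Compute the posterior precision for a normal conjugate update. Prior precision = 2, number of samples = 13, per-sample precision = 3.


tau_post = tau_0 + n * tau
= 2 + 13 * 3 = 41

41


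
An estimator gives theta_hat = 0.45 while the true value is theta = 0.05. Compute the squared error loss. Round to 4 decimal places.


The squared error loss is (theta_hat - theta)^2
= (0.45 - 0.05)^2
= (0.4)^2 = 0.16

0.16


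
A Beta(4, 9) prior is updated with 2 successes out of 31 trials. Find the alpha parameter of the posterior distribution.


In the Beta-Binomial conjugate update:
alpha_post = alpha_prior + successes
= 4 + 2
= 6

6


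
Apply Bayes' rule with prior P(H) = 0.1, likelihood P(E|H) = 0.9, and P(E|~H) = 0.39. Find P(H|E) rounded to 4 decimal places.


Step 1: Compute marginal P(E) = P(E|H)P(H) + P(E|~H)P(~H)
= 0.9*0.1 + 0.39*0.9 = 0.441
Step 2: P(H|E) = P(E|H)P(H)/P(E) = 0.09/0.441
= 0.2041

0.2041


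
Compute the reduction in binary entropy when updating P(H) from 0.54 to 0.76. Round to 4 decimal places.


H_before = -p*log2(p) - (1-p)*log2(1-p) for p=0.54: 0.9954
H_after for p=0.76: 0.795
Reduction = 0.9954 - 0.795 = 0.2003

0.2003


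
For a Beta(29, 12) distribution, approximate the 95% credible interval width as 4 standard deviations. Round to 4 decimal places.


Variance of Beta(a,b) = ab / ((a+b)^2 * (a+b+1))
= 29*12 / ((41)^2 * 42)
= 0.0049
SD = sqrt(0.0049) = 0.0702
Width = 4 * SD = 0.2808

0.2808


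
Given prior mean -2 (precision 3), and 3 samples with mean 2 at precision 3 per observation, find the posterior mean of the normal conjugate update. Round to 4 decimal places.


The posterior mean is a precision-weighted average of prior and data.
Post. prec. = 3 + 9 = 12
Post. mean = (-6 + 18)/12 = 12/12 = 1.0

1.0


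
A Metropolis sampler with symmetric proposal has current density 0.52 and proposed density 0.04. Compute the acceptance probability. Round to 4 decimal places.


For symmetric proposals, acceptance = min(1, pi(x*)/pi(x))
= min(1, 0.04/0.52)
= min(1, 0.0769) = 0.0769

0.0769
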